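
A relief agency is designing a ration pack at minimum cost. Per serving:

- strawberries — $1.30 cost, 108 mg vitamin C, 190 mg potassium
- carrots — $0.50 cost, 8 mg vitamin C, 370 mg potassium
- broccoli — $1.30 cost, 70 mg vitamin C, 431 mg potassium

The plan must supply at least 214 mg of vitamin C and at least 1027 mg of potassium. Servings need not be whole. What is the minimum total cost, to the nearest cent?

$3.31

For a min-cost LP with two ≥-constraints, a basic feasible solution has at most two positive variables.
strawberries only: max(214/108, 1027/190) = 5.405 servings → $7.03.
carrots only: max(214/8, 1027/370) = 26.75 servings → $13.38.
broccoli only: max(214/70, 1027/431) = 3.057 servings → $3.97.
strawberries + carrots with both tight: 1.846 servings and 1.828 servings → $3.31.
strawberries + broccoli with both tight: 0.6119 servings and 2.113 servings → $3.54.
carrots + broccoli with both targets exact would need a negative amount; discard.
The minimum over all feasible corners is $3.31.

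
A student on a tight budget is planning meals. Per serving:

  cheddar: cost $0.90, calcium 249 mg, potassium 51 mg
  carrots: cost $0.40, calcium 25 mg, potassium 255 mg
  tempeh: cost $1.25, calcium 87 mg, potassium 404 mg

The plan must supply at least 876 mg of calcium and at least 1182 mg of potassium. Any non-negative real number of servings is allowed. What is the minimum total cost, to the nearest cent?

This is a tiny linear program; its minimum lies at a vertex of the feasible set. List the vertices and price them.
cheddar only: max(876/249, 1182/51) = 23.18 servings → $20.86.
carrots only: max(876/25, 1182/255) = 35.04 servings → $14.02.
tempeh only: max(876/87, 1182/404) = 10.07 servings → $12.59.
cheddar + carrots with both tight: 3.115 servings and 4.012 servings → $4.41.
cheddar + tempeh with both tight: 2.611 servings and 2.596 servings → $5.60.
carrots + tempeh: the both-tight solution has a negative serving — not a feasible corner.
The minimum over all feasible corners is $4.41.

$4.41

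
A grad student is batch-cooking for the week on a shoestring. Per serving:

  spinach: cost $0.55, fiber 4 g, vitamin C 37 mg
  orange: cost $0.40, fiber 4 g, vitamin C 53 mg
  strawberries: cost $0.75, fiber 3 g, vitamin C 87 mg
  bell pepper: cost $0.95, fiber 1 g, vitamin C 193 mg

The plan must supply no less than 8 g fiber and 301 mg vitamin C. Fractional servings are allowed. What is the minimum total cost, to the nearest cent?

For a min-cost LP with two ≥-constraints, a basic feasible solution has at most two positive variables.
spinach only: max(8/4, 301/37) = 8.135 servings → $4.47.
orange only: max(8/4, 301/53) = 5.679 servings → $2.27.
strawberries only: max(8/3, 301/87) = 3.46 servings → $2.59.
bell pepper only: max(8/1, 301/193) = 8 servings → $7.60.
spinach + orange: intersection lies outside the first quadrant.
spinach + strawberries with both targets exact would need a negative amount; discard.
spinach + bell pepper with both tight: 1.691 servings and 1.235 servings → $2.10.
orange + strawberries: intersection lies outside the first quadrant.
orange + bell pepper with both tight: 1.729 servings and 1.085 servings → $1.72.
strawberries + bell pepper with both tight: 2.526 servings and 0.4207 servings → $2.29.
Cheapest feasible corner: $1.72.

$1.72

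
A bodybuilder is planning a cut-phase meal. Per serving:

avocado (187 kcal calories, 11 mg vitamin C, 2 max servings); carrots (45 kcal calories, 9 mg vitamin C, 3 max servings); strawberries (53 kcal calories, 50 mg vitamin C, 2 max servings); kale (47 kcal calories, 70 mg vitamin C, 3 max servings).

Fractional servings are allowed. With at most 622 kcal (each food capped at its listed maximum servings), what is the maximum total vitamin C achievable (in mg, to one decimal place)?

Vitamin C per kcal: kale 1.489, strawberries 0.9434, carrots 0.2, avocado 0.05882.
Take 3 servings of kale: uses 141 kcal, +210.0 mg vitamin C (running total 210.0 mg).
Take 2 servings of strawberries: uses 106 kcal, +100.0 mg vitamin C (running total 310.0 mg).
Take 3 servings of carrots: uses 135 kcal, +27.0 mg vitamin C (running total 337.0 mg).
Take 1.283 servings of avocado: uses 240 kcal, +14.1 mg vitamin C (running total 351.1 mg).
Filling greedily by vitamin C-per-kcal is optimal for one linear limit, giving 351.1 mg.

351.1 mg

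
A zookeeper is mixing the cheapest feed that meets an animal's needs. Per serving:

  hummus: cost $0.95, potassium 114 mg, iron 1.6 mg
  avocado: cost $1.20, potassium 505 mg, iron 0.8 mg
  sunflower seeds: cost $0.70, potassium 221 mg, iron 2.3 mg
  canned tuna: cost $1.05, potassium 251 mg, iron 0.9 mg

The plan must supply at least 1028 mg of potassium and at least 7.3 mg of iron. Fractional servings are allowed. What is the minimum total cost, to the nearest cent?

$2.95

A basic optimal solution has at most two foods positive. Try each food alone and each pair with both targets met exactly.
hummus only: max(1028/114, 7.3/1.6) = 9.018 servings → $8.57.
avocado only: max(1028/505, 7.3/0.8) = 9.125 servings → $10.95.
sunflower seeds only: max(1028/221, 7.3/2.3) = 4.652 servings → $3.26.
canned tuna only: max(1028/251, 7.3/0.9) = 8.111 servings → $8.52.
hummus + avocado with both tight: 3.996 servings and 1.134 servings → $5.16.
hummus + sunflower seeds: intersection lies outside the first quadrant.
hummus + canned tuna with both tight: 3.034 servings and 2.718 servings → $5.74.
avocado + sunflower seeds with both tight: 0.7628 servings and 2.909 servings → $2.95.
avocado + canned tuna: the both-tight solution has a negative serving — not a feasible corner.
sunflower seeds + canned tuna with both tight: 2.397 servings and 1.985 servings → $3.76.
So the least-cost plan costs $2.95.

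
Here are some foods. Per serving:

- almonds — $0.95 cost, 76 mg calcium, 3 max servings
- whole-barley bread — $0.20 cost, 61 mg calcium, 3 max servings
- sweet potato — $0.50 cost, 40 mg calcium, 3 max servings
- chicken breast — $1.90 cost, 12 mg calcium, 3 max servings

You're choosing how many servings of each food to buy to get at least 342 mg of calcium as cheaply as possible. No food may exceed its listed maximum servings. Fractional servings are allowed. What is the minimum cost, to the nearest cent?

$2.59

Cost per mg of calcium: whole-barley bread $0.0033, almonds $0.0125, sweet potato $0.0125, chicken breast $0.1583.
Take 3 servings of whole-barley bread: +183.0 mg calcium for $0.60 (total $0.60, still need 159.0 mg).
Take 2.092 servings of almonds: +159.0 mg calcium for $1.99 (total $2.59, still need 0.0 mg).
Greedy by cheapest-per-mg is optimal for a single linear constraint, so the minimum cost is $2.59.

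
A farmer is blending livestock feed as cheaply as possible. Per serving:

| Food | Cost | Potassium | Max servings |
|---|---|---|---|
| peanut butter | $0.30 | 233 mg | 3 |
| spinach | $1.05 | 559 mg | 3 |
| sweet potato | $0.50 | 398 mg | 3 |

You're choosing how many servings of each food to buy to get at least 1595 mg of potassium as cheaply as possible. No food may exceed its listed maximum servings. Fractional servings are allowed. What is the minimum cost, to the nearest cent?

Cost per mg of potassium: sweet potato $0.0013, peanut butter $0.0013, spinach $0.0019.
Take 3 servings of sweet potato: +1194.0 mg potassium for $1.50 (total $1.50, still need 401.0 mg).
Take 1.721 servings of peanut butter: +401.0 mg potassium for $0.52 (total $2.02, still need 0.0 mg).
Greedy by cheapest-per-mg is optimal for a single linear constraint, so the minimum cost is $2.02.

$2.02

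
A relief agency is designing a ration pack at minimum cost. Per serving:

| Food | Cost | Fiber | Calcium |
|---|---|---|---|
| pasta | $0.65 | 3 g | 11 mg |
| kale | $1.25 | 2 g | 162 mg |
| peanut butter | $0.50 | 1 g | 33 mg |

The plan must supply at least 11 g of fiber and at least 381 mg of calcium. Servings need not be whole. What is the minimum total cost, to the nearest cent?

$4.18

pasta only: max(11/3, 381/11) = 34.64 servings → $22.51.
kale only: max(11/2, 381/162) = 5.5 servings → $6.88.
peanut butter only: max(11/1, 381/33) = 11.55 servings → $5.77.
pasta + kale with both tight: 2.198 servings and 2.203 servings → $4.18.
pasta + peanut butter with both targets exact would need a negative amount; discard.
kale + peanut butter with both tight: 0.1875 servings and 10.62 servings → $5.55.
So the least-cost plan costs $4.18.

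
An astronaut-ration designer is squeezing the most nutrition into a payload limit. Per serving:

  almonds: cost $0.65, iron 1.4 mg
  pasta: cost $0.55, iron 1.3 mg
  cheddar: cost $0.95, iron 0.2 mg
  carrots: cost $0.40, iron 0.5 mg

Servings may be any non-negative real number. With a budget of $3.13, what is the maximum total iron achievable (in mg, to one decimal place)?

Iron per dollar: pasta 2.364, almonds 2.154, carrots 1.25, cheddar 0.2105.
With no serving limits, spend the whole cost allowance on pasta: $3.13 / $0.55 × 1.3 mg = 7.4 mg.

7.4 mg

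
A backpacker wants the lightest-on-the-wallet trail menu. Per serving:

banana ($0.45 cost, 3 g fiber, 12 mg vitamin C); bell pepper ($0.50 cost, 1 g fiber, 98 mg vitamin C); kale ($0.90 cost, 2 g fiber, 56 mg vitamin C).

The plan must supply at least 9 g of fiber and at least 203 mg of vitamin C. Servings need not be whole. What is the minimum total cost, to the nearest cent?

$1.97

Minimising a linear cost over {fiber ≥ 9, vitamin C ≥ 203, servings ≥ 0} — the optimum is at a vertex, using one or two foods.
banana only: max(9/3, 203/12) = 16.92 servings → $7.61.
bell pepper only: max(9/1, 203/98) = 9 servings → $4.50.
kale only: max(9/2, 203/56) = 4.5 servings → $4.05.
banana + bell pepper with both tight: 2.408 servings and 1.777 servings → $1.97.
banana + kale with both tight: 0.6806 servings and 3.479 servings → $3.44.
bell pepper + kale: intersection lies outside the first quadrant.
So the least-cost plan costs $1.97.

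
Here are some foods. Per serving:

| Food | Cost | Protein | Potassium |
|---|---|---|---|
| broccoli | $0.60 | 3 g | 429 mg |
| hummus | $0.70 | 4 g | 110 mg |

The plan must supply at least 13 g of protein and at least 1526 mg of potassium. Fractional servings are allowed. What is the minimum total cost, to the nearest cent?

$2.53

Compare the cost at each extreme point of the feasible region.
broccoli only: max(13/3, 1526/429) = 4.333 servings → $2.60.
hummus only: max(13/4, 1526/110) = 13.87 servings → $9.71.
broccoli + hummus with both tight: 3.372 servings and 0.7208 servings → $2.53.
Cheapest feasible corner: $2.53.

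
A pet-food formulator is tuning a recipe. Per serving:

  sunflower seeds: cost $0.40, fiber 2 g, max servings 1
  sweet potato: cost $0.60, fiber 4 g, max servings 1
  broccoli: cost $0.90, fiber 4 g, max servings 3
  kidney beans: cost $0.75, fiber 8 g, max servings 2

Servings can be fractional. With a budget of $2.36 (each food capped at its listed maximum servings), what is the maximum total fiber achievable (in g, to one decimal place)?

Fiber per dollar: kidney beans 10.67, sweet potato 6.667, sunflower seeds 5, broccoli 4.444.
Take 2 servings of kidney beans: spends $1.50, +16.0 g fiber (running total 16.0 g).
Take 1 serving of sweet potato: spends $0.60, +4.0 g fiber (running total 20.0 g).
Take 0.65 servings of sunflower seeds: spends $0.26, +1.3 g fiber (running total 21.3 g).
Greedy by best ratio exhausts the cost allowance optimally: 21.3 g.

21.3 g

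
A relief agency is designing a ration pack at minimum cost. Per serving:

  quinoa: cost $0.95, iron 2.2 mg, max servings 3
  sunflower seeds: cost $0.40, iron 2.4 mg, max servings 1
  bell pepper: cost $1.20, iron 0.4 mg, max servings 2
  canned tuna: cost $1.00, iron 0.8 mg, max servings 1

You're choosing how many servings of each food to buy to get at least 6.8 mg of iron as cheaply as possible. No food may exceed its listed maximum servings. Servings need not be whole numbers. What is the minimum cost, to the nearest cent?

$2.30

Cost per mg of iron: sunflower seeds $0.1667, quinoa $0.4318, canned tuna $1.2500, bell pepper $3.0000.
Take 1 serving of sunflower seeds: +2.4 mg iron for $0.40 (total $0.40, still need 4.4 mg).
Take 2 servings of quinoa: +4.4 mg iron for $1.90 (total $2.30, still need 0.0 mg).
Filling from the cheapest source first is optimal under one linear minimum: $2.30.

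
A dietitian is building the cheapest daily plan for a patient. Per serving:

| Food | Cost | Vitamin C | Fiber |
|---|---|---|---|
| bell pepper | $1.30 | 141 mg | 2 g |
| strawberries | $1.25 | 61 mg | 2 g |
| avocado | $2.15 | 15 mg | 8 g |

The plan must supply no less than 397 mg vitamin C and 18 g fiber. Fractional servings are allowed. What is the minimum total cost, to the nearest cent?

$6.86

Minimising a linear cost over {vitamin C ≥ 397, fiber ≥ 18, servings ≥ 0} — the optimum is at a vertex, using one or two foods.
bell pepper only: max(397/141, 18/2) = 9 servings → $11.70.
strawberries only: max(397/61, 18/2) = 9 servings → $11.25.
avocado only: max(397/15, 18/8) = 26.47 servings → $56.90.
bell pepper + strawberries: the both-tight solution has a negative serving — not a feasible corner.
bell pepper + avocado with both tight: 2.647 servings and 1.588 servings → $6.86.
strawberries + avocado with both tight: 6.345 servings and 0.6638 servings → $9.36.
Cheapest feasible corner: $6.86.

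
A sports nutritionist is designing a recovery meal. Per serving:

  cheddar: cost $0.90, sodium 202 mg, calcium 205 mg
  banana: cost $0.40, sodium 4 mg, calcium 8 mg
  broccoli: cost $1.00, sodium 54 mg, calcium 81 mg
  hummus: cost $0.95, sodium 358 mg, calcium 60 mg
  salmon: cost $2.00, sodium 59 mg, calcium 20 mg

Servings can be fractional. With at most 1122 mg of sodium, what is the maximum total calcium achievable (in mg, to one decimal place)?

2244.0 mg

Calcium per mg sodium: banana 2, broccoli 1.5, cheddar 1.015, salmon 0.339, hummus 0.1676.
With no serving limits, spend the whole sodium allowance on banana: 1122 mg / 4 mg × 8 mg = 2244.0 mg.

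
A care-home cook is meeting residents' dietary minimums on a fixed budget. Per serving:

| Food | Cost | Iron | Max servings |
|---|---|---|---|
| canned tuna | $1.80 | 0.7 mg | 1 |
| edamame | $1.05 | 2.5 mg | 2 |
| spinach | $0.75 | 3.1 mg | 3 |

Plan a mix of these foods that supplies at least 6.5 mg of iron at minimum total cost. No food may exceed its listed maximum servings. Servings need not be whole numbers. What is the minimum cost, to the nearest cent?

$1.57

Cost per mg of iron: spinach $0.2419, edamame $0.4200, canned tuna $2.5714.
Take 2.097 servings of spinach: +6.5 mg iron for $1.57 (total $1.57, still need 0.0 mg).
Greedy by cheapest-per-mg is optimal for a single linear constraint, so the minimum cost is $1.57.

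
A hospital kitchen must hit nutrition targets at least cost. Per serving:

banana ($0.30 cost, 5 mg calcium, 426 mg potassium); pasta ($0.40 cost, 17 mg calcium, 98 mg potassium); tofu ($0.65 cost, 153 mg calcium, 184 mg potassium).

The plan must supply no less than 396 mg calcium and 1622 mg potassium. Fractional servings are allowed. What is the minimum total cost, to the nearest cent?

$2.44

The cheapest plan sits at a corner of the feasible region — with two constraints it uses at most two foods.
banana only: max(396/5, 1622/426) = 79.2 servings → $23.76.
pasta only: max(396/17, 1622/98) = 23.29 servings → $9.32.
tofu only: max(396/153, 1622/184) = 8.815 servings → $5.73.
banana + pasta with both targets exact would need a negative amount; discard.
banana + tofu with both tight: 2.728 servings and 2.499 servings → $2.44.
pasta + tofu with both tight: 14.77 servings and 0.9467 servings → $6.52.
So the least-cost plan costs $2.44.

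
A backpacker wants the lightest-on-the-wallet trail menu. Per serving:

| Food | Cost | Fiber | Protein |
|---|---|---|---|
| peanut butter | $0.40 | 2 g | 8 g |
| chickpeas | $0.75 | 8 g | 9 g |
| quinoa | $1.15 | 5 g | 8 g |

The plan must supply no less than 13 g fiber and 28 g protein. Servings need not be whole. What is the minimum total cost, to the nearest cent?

peanut butter only: max(13/2, 28/8) = 6.5 servings → $2.60.
chickpeas only: max(13/8, 28/9) = 3.111 servings → $2.33.
quinoa only: max(13/5, 28/8) = 3.5 servings → $4.03.
peanut butter + chickpeas with both tight: 2.326 servings and 1.043 servings → $1.71.
peanut butter + quinoa with both tight: 1.5 servings and 2 servings → $2.90.
chickpeas + quinoa: the both-tight solution has a negative serving — not a feasible corner.
So the least-cost plan costs $1.71.

$1.71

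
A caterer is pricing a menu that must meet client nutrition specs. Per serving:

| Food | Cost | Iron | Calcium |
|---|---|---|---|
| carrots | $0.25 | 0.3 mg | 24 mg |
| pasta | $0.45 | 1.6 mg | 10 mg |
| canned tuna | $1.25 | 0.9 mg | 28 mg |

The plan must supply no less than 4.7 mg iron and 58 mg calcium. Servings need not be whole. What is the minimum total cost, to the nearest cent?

With two linear requirements the optimum uses one or two foods; enumerate the corners.
carrots only: max(4.7/0.3, 58/24) = 15.67 servings → $3.92.
pasta only: max(4.7/1.6, 58/10) = 5.8 servings → $2.61.
canned tuna only: max(4.7/0.9, 58/28) = 5.222 servings → $6.53.
carrots + pasta with both tight: 1.294 servings and 2.695 servings → $1.54.
carrots + canned tuna: intersection lies outside the first quadrant.
pasta + canned tuna with both tight: 2.218 servings and 1.279 servings → $2.60.
So the least-cost plan costs $1.54.

$1.54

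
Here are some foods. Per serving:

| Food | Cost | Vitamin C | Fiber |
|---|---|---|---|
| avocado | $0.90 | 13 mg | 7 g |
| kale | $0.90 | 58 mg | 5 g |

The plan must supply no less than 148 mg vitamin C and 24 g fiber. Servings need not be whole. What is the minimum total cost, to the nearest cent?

Compare the cost at each extreme point of the feasible region.
avocado only: max(148/13, 24/7) = 11.38 servings → $10.25.
kale only: max(148/58, 24/5) = 4.8 servings → $4.32.
avocado + kale with both tight: 1.912 servings and 2.123 servings → $3.63.
So the least-cost plan costs $3.63.

$3.63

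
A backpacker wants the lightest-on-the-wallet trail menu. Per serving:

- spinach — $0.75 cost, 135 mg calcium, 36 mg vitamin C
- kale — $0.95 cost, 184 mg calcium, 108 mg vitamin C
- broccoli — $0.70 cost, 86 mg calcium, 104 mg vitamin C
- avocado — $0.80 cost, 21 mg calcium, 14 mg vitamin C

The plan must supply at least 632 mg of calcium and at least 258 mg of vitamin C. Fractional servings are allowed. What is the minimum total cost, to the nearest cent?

Check every corner: each single food scaled to meet both minima, and each pair solved so both constraints bind.
spinach only: max(632/135, 258/36) = 7.167 servings → $5.38.
kale only: max(632/184, 258/108) = 3.435 servings → $3.26.
broccoli only: max(632/86, 258/104) = 7.349 servings → $5.14.
avocado only: max(632/21, 258/14) = 30.1 servings → $24.08.
spinach + kale with both tight: 2.612 servings and 1.518 servings → $3.40.
spinach + broccoli with both tight: 3.978 servings and 1.104 servings → $3.76.
spinach + avocado with both tight: 3.025 servings and 10.65 servings → $10.79.
kale + broccoli: the both-tight solution has a negative serving — not a feasible corner.
kale + avocado: the both-tight solution has a negative serving — not a feasible corner.
broccoli + avocado with both targets exact would need a negative amount; discard.
Cheapest feasible corner: $3.26.

$3.26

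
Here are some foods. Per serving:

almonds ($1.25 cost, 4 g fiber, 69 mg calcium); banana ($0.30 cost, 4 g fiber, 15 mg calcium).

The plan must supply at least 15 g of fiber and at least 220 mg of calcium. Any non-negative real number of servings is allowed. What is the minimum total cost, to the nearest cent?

$4.01

For a min-cost LP with two ≥-constraints, a basic feasible solution has at most two positive variables.
almonds only: max(15/4, 220/69) = 3.75 servings → $4.69.
banana only: max(15/4, 220/15) = 14.67 servings → $4.40.
almonds + banana with both tight: 3.032 servings and 0.7176 servings → $4.01.
So the least-cost plan costs $4.01.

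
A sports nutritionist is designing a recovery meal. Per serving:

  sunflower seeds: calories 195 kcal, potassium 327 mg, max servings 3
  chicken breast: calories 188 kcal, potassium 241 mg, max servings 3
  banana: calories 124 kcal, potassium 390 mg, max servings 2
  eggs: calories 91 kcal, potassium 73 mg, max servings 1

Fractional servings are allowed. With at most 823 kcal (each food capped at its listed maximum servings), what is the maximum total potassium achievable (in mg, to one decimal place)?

Potassium per kcal: banana 3.145, sunflower seeds 1.677, chicken breast 1.282, eggs 0.8022.
Take 2 servings of banana: uses 248 kcal, +780.0 mg potassium (running total 780.0 mg).
Take 2.949 servings of sunflower seeds: uses 575 kcal, +964.2 mg potassium (running total 1744.2 mg).
Filling greedily by potassium-per-kcal is optimal for one linear limit, giving 1744.2 mg.

1744.2 mg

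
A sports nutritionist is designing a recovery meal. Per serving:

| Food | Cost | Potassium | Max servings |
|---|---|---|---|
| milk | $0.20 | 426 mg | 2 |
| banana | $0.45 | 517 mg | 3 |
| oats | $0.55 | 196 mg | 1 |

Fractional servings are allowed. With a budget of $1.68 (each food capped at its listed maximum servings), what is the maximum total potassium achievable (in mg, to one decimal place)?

2322.6 mg

Potassium per dollar: milk 2130, banana 1149, oats 356.4.
Take 2 servings of milk: spends $0.40, +852.0 mg potassium (running total 852.0 mg).
Take 2.844 servings of banana: spends $1.28, +1470.6 mg potassium (running total 2322.6 mg).
Greedy by best ratio exhausts the cost allowance optimally: 2322.6 mg.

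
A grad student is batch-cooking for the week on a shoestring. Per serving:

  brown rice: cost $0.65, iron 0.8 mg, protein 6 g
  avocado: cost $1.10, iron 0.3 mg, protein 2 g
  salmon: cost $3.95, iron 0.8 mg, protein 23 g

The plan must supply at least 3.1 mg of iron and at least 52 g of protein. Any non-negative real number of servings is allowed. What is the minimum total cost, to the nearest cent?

Minimising a linear cost over {iron ≥ 3.1, protein ≥ 52, servings ≥ 0} — the optimum is at a vertex, using one or two foods.
brown rice only: max(3.1/0.8, 52/6) = 8.667 servings → $5.63.
avocado only: max(3.1/0.3, 52/2) = 26 servings → $28.60.
salmon only: max(3.1/0.8, 52/23) = 3.875 servings → $15.31.
brown rice + avocado: intersection lies outside the first quadrant.
brown rice + salmon with both tight: 2.184 servings and 1.691 servings → $8.10.
avocado + salmon with both tight: 5.604 servings and 1.774 servings → $13.17.
So the least-cost plan costs $5.63.

$5.63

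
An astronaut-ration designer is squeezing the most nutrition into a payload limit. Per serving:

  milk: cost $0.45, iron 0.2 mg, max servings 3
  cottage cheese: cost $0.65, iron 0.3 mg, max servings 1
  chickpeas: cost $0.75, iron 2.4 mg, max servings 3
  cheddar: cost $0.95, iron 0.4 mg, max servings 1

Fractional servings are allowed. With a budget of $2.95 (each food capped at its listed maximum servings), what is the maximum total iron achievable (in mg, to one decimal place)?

Iron per dollar: chickpeas 3.2, cottage cheese 0.4615, milk 0.4444, cheddar 0.4211.
Take 3 servings of chickpeas: spends $2.25, +7.2 mg iron (running total 7.2 mg).
Take 1 serving of cottage cheese: spends $0.65, +0.3 mg iron (running total 7.5 mg).
Take 0.1111 servings of milk: spends $0.05, +0.0 mg iron (running total 7.5 mg).
Greedy by best ratio exhausts the cost allowance optimally: 7.5 mg.

7.5 mg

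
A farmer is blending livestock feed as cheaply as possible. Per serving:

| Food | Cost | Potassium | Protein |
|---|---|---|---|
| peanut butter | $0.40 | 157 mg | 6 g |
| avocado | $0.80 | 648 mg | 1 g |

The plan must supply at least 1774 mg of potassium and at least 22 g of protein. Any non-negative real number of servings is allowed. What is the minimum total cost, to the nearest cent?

With two linear requirements the optimum uses one or two foods; enumerate the corners.
peanut butter only: max(1774/157, 22/6) = 11.3 servings → $4.52.
avocado only: max(1774/648, 22/1) = 22 servings → $17.60.
peanut butter + avocado with both tight: 3.345 servings and 1.927 servings → $2.88.
So the least-cost plan costs $2.88.

$2.88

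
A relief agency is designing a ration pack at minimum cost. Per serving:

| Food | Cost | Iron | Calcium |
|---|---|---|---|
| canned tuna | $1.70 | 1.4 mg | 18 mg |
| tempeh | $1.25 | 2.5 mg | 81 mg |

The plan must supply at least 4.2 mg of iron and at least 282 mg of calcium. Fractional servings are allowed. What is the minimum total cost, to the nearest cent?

$4.35

With two linear requirements the optimum uses one or two foods; enumerate the corners.
canned tuna only: max(4.2/1.4, 282/18) = 15.67 servings → $26.63.
tempeh only: max(4.2/2.5, 282/81) = 3.481 servings → $4.35.
canned tuna + tempeh with both targets exact would need a negative amount; discard.
The minimum over all feasible corners is $4.35.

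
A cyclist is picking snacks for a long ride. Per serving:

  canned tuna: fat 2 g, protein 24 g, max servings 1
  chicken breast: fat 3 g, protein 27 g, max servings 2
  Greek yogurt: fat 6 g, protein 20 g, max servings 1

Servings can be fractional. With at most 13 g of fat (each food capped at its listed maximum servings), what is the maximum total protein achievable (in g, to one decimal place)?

Protein per g fat: canned tuna 12, chicken breast 9, Greek yogurt 3.333.
Take 1 serving of canned tuna: uses 2 g fat, +24.0 g protein (running total 24.0 g).
Take 2 servings of chicken breast: uses 6 g fat, +54.0 g protein (running total 78.0 g).
Take 0.8333 servings of Greek yogurt: uses 5 g fat, +16.7 g protein (running total 94.7 g).
Greedy by best ratio exhausts the fat allowance optimally: 94.7 g.

94.7 g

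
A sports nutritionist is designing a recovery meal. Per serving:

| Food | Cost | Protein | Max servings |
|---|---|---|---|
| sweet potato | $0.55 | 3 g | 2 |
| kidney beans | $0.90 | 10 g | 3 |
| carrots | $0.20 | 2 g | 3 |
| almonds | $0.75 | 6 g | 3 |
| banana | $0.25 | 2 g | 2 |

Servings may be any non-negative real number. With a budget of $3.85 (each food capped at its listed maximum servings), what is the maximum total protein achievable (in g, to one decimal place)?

Protein per dollar: kidney beans 11.11, carrots 10, almonds 8, banana 8, sweet potato 5.455.
Take 3 servings of kidney beans: spends $2.70, +30.0 g protein (running total 30.0 g).
Take 3 servings of carrots: spends $0.60, +6.0 g protein (running total 36.0 g).
Take 0.7333 servings of almonds: spends $0.55, +4.4 g protein (running total 40.4 g).
Greedy by best ratio exhausts the cost allowance optimally: 40.4 g.

40.4 g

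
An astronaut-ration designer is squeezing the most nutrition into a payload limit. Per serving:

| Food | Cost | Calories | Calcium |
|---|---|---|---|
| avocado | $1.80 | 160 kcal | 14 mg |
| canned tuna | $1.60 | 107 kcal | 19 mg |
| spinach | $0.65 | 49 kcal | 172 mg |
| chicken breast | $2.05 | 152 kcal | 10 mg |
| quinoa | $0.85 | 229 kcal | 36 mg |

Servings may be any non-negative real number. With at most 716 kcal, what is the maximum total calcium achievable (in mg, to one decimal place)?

2513.3 mg

Calcium per kcal: spinach 3.51, canned tuna 0.1776, quinoa 0.1572, avocado 0.0875, chicken breast 0.06579.
With no serving limits, spend the whole calories allowance on spinach: 716 kcal / 49 kcal × 172 mg = 2513.3 mg.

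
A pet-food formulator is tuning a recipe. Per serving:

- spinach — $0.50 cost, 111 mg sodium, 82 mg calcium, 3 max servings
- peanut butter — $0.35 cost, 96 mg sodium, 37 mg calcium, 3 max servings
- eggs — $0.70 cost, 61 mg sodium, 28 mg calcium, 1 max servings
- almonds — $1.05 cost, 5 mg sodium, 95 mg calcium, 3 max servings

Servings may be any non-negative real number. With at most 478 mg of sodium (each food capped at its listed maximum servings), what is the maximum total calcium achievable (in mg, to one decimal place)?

585.6 mg

Calcium per mg sodium: almonds 19, spinach 0.7387, eggs 0.459, peanut butter 0.3854.
Take 3 servings of almonds: uses 15 mg sodium, +285.0 mg calcium (running total 285.0 mg).
Take 3 servings of spinach: uses 333 mg sodium, +246.0 mg calcium (running total 531.0 mg).
Take 1 serving of eggs: uses 61 mg sodium, +28.0 mg calcium (running total 559.0 mg).
Take 0.7188 servings of peanut butter: uses 69 mg sodium, +26.6 mg calcium (running total 585.6 mg).
Filling greedily by calcium-per-mg sodium is optimal for one linear limit, giving 585.6 mg.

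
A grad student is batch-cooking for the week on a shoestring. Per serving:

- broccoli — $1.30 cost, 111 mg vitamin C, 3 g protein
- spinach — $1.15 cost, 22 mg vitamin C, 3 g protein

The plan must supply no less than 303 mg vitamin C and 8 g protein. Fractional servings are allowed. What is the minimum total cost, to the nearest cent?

Compare the cost at each extreme point of the feasible region.
broccoli only: max(303/111, 8/3) = 2.73 servings → $3.55.
spinach only: max(303/22, 8/3) = 13.77 servings → $15.84.
broccoli + spinach with both targets exact would need a negative amount; discard.
So the least-cost plan costs $3.55.

$3.55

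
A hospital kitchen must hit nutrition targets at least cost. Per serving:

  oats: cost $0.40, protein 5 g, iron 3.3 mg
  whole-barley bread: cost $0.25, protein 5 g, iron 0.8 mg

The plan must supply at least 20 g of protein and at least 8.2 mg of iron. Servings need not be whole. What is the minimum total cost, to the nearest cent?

An LP optimum is at a vertex; with two nutrient constraints at most two foods are used. Check each candidate.
oats only: max(20/5, 8.2/3.3) = 4 servings → $1.60.
whole-barley bread only: max(20/5, 8.2/0.8) = 10.25 servings → $2.56.
oats + whole-barley bread with both tight: 2 servings and 2 servings → $1.30.
Cheapest feasible corner: $1.30.

$1.30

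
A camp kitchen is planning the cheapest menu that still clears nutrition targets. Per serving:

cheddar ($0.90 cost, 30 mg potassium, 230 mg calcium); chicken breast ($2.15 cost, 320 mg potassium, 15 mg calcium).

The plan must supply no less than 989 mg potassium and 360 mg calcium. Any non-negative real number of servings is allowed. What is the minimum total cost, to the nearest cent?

This is a tiny linear program; its minimum lies at a vertex of the feasible set. List the vertices and price them.
cheddar only: max(989/30, 360/230) = 32.97 servings → $29.67.
chicken breast only: max(989/320, 360/15) = 24 servings → $51.60.
cheddar + chicken breast with both tight: 1.372 servings and 2.962 servings → $7.60.
So the least-cost plan costs $7.60.

$7.60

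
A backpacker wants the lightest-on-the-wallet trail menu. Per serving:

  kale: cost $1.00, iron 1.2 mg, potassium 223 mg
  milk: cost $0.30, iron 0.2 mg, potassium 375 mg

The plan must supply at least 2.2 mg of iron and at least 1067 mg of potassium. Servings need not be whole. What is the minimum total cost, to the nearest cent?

$2.09

Two binding constraints pin down two serving amounts, so the optimal mix uses at most two foods. The candidates are each food alone (scaled to the tighter of iron/potassium) and each pair with both constraints tight.
kale only: max(2.2/1.2, 1067/223) = 4.785 servings → $4.78.
milk only: max(2.2/0.2, 1067/375) = 11 servings → $3.30.
kale + milk with both tight: 1.509 servings and 1.948 servings → $2.09.
The minimum over all feasible corners is $2.09.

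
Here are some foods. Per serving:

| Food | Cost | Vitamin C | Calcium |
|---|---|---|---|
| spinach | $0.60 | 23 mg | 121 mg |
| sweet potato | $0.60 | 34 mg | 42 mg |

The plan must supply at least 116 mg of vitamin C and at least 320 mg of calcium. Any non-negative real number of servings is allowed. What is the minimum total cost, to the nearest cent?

An LP optimum is at a vertex; with two nutrient constraints at most two foods are used. Check each candidate.
spinach only: max(116/23, 320/121) = 5.043 servings → $3.03.
sweet potato only: max(116/34, 320/42) = 7.619 servings → $4.57.
spinach + sweet potato with both tight: 1.909 servings and 2.121 servings → $2.42.
So the least-cost plan costs $2.42.

$2.42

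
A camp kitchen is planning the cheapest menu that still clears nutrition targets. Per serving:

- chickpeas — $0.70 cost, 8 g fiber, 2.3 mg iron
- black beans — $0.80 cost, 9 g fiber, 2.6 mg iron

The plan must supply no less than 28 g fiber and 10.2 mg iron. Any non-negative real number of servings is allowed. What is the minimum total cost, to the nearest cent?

$3.10

chickpeas only: max(28/8, 10.2/2.3) = 4.435 servings → $3.10.
black beans only: max(28/9, 10.2/2.6) = 3.923 servings → $3.14.
chickpeas + black beans: the both-tight solution has a negative serving — not a feasible corner.
Cheapest feasible corner: $3.10.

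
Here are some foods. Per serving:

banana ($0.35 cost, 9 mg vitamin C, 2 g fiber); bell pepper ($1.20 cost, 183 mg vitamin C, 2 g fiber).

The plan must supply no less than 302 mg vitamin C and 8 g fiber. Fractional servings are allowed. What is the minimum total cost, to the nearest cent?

Check every corner: each single food scaled to meet both minima, and each pair solved so both constraints bind.
banana only: max(302/9, 8/2) = 33.56 servings → $11.74.
bell pepper only: max(302/183, 8/2) = 4 servings → $4.80.
banana + bell pepper with both tight: 2.471 servings and 1.529 servings → $2.70.
The minimum over all feasible corners is $2.70.

$2.70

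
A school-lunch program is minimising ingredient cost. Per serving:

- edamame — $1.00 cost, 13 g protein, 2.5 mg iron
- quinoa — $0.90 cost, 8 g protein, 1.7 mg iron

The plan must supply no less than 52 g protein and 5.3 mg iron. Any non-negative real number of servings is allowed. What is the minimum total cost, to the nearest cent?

$4.00

Two binding constraints pin down two serving amounts, so the optimal mix uses at most two foods. The candidates are each food alone (scaled to the tighter of protein/iron) and each pair with both constraints tight.
edamame only: max(52/13, 5.3/2.5) = 4 servings → $4.00.
quinoa only: max(52/8, 5.3/1.7) = 6.5 servings → $5.85.
edamame + quinoa: the both-tight solution has a negative serving — not a feasible corner.
Cheapest feasible corner: $4.00.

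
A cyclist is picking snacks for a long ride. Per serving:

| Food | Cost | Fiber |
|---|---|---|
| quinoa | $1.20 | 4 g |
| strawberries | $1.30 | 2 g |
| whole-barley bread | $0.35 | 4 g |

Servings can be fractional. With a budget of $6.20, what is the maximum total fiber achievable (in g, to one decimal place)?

Fiber per dollar: whole-barley bread 11.43, quinoa 3.333, strawberries 1.538.
With no serving limits, spend the whole cost allowance on whole-barley bread: $6.20 / $0.35 × 4 g = 70.9 g.

70.9 g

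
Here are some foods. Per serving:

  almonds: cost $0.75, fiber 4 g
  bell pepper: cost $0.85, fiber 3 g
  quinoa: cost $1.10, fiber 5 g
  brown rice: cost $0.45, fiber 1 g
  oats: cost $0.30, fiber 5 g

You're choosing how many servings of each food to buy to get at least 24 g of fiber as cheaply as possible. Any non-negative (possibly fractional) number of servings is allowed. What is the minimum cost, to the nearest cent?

Cost per g of fiber: oats $0.0600, almonds $0.1875, quinoa $0.2200, bell pepper $0.2833, brown rice $0.4500.
With no serving limits, use only oats: 24 g / 5 g = 4.8 servings × $0.30 = $1.44.

$1.44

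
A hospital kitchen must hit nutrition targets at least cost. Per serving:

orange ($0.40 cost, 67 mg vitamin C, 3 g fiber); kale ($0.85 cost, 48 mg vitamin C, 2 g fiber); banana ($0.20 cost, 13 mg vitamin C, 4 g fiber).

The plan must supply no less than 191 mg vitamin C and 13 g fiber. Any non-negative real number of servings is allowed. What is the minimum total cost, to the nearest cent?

$1.30

Check every corner: each single food scaled to meet both minima, and each pair solved so both constraints bind.
orange only: max(191/67, 13/3) = 4.333 servings → $1.73.
kale only: max(191/48, 13/2) = 6.5 servings → $5.53.
banana only: max(191/13, 13/4) = 14.69 servings → $2.94.
orange + kale with both targets exact would need a negative amount; discard.
orange + banana with both tight: 2.598 servings and 1.301 servings → $1.30.
kale + banana with both tight: 3.584 servings and 1.458 servings → $3.34.
Cheapest feasible corner: $1.30.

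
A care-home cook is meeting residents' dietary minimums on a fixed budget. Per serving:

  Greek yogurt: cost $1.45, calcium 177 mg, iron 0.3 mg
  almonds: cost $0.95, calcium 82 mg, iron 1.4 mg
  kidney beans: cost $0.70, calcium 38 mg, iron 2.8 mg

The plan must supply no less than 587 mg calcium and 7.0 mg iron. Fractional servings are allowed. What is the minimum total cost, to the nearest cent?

Two binding constraints pin down two serving amounts, so the optimal mix uses at most two foods. The candidates are each food alone (scaled to the tighter of calcium/iron) and each pair with both constraints tight.
Greek yogurt only: max(587/177, 7.0/0.3) = 23.33 servings → $33.83.
almonds only: max(587/82, 7.0/1.4) = 7.159 servings → $6.80.
kidney beans only: max(587/38, 7.0/2.8) = 15.45 servings → $10.81.
Greek yogurt + almonds with both tight: 1.11 servings and 4.762 servings → $6.13.
Greek yogurt + kidney beans with both tight: 2.845 servings and 2.195 servings → $5.66.
almonds + kidney beans: the both-tight solution has a negative serving — not a feasible corner.
Cheapest feasible corner: $5.66.

$5.66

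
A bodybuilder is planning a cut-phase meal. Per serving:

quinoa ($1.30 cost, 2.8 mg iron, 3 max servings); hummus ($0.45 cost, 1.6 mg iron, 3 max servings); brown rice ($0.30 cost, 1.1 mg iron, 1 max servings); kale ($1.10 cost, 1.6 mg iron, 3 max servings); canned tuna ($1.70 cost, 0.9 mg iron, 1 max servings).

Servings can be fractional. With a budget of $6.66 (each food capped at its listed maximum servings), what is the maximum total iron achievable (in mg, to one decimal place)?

15.9 mg

Iron per dollar: brown rice 3.667, hummus 3.556, quinoa 2.154, kale 1.455, canned tuna 0.5294.
Take 1 serving of brown rice: spends $0.30, +1.1 mg iron (running total 1.1 mg).
Take 3 servings of hummus: spends $1.35, +4.8 mg iron (running total 5.9 mg).
Take 3 servings of quinoa: spends $3.90, +8.4 mg iron (running total 14.3 mg).
Take 1.009 servings of kale: spends $1.11, +1.6 mg iron (running total 15.9 mg).
Greedy by best ratio exhausts the cost allowance optimally: 15.9 mg.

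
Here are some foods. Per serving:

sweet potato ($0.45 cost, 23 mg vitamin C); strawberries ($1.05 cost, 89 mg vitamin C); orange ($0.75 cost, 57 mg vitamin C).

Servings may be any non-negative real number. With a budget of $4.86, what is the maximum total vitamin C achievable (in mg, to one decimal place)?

411.9 mg

Vitamin C per dollar: strawberries 84.76, orange 76, sweet potato 51.11.
With no serving limits, spend the whole cost allowance on strawberries: $4.86 / $1.05 × 89 mg = 411.9 mg.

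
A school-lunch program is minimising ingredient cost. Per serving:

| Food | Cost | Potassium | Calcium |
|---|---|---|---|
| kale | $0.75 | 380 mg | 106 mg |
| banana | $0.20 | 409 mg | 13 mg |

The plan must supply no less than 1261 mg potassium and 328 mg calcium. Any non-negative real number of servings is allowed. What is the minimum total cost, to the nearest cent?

$2.35

At the optimum either one food covers both requirements or two foods hit both targets exactly; no other combination can be cheaper.
kale only: max(1261/380, 328/106) = 3.318 servings → $2.49.
banana only: max(1261/409, 328/13) = 25.23 servings → $5.05.
kale + banana with both tight: 3.066 servings and 0.235 servings → $2.35.
The minimum over all feasible corners is $2.35.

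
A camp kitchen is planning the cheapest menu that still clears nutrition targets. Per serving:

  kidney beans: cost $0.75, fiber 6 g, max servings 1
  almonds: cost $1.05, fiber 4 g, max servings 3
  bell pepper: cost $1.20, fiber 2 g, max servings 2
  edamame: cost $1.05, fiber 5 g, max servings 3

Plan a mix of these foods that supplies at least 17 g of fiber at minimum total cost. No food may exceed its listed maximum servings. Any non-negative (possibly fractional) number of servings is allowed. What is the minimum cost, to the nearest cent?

Cost per g of fiber: kidney beans $0.1250, edamame $0.2100, almonds $0.2625, bell pepper $0.6000.
Take 1 serving of kidney beans: +6.0 g fiber for $0.75 (total $0.75, still need 11.0 g).
Take 2.2 servings of edamame: +11.0 g fiber for $2.31 (total $3.06, still need 0.0 g).
Greedy by cheapest-per-g is optimal for a single linear constraint, so the minimum cost is $3.06.

$3.06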